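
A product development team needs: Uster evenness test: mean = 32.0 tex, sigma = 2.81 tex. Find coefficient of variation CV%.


Formula: CV% = (standard deviation / mean) * 100
Step 1: Ratio = 2.81 / 32.0 = 0.087813
Step 2: CV% = 0.087813 * 100 = 8.7813% ≈ 8.8%

8.8%


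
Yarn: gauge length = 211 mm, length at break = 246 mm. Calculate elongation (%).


Formula: Elongation (%) = ((L_break - L0) / L0) * 100
Step 1: Extension = 246 - 211 = 35 mm
Step 2: Elongation = (35 / 211) * 100
Step 3: Elongation = 0.165877 * 100 = 16.5877% ≈ 16.6%

16.6%


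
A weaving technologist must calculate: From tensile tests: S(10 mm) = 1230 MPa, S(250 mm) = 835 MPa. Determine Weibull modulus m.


Formula: m = ln(L1/L2) / ln(S2/S1)
Step 1: ln(L1/L2) = ln(10/250) = -3.21888
Step 2: S2/S1 = 835/1230 = 0.67886
Step 3: ln(S2/S1) = ln(0.67886) = -0.38734
Step 4: m = -3.21888 / -0.38734 = 8.31

8.31 (Weibull m)


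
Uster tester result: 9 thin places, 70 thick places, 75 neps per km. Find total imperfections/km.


Formula: Total = thin places + thick places + neps
Total = 9 + 70 + 75
Total = 154 imperfections/km

154 imperfections/km


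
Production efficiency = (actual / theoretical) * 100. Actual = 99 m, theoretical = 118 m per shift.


Formula: Efficiency% = (Actual output / Theoretical output) * 100
Efficiency% = (99 / 118) * 100
Efficiency% = 0.838983 * 100 = 83.8983% ≈ 83.9%

83.9%


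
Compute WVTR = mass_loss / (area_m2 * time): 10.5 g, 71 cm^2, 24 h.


Formula: WVTR = mass_loss / (area * time)
Step 1: Convert area: 71 cm^2 = 0.0071 m^2
Step 2: WVTR = 10.5 g / (0.0071 m^2 * 24 h)
Step 3: WVTR = 10.5 / 0.1704 = 61.6 g/m^2/h

61.6 g/m^2/h


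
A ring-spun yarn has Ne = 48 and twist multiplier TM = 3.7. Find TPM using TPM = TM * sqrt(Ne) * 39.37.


Formula: TPM = TM * sqrt(Ne) * 39.37
Step 1: sqrt(Ne) = sqrt(48) = 6.9282
Step 2: TM * sqrt(Ne) = 3.7 * 6.9282 = 25.6343
Step 3: TPM = 25.6343 * 39.37 = 1009 twists/m

1009 twists/m


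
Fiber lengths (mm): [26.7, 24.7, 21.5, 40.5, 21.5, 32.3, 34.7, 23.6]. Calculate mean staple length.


Formula: Mean = sum of lengths / count
Sum = 26.7 + 24.7 + 21.5 + 40.5 + 21.5 + 32.3 + 34.7 + 23.6
Sum = 225.5 mm
Mean = 225.5 / 8 = 28.19 mm

28.19 mm


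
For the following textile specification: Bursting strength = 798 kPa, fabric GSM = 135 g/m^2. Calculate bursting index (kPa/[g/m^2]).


Formula: Bursting Index = Bursting Strength / Fabric GSM
BI = 798 kPa / 135 g/m^2
BI = 5.911 kPa/(g/m^2)

5.911 kPa/(g/m^2)


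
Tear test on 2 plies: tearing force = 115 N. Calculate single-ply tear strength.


Formula: Per-ply strength = Total force / Number of plies
Per-ply = 115 N / 2
Per-ply = 57.5 N

57.5 N


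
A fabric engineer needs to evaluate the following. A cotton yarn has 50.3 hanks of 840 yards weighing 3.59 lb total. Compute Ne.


Formula: Ne = hanks / mass_lb
Substituting: Ne = 50.3 / 3.59
Ne = 14.0

14.0 Ne


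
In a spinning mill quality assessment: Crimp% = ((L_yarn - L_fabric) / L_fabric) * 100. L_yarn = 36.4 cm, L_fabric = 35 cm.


Formula: Crimp% = ((L_yarn - L_fabric) / L_fabric) * 100
Step 1: Extension = 36.4 - 35 = 1.4 cm
Step 2: Crimp% = (1.4 / 35) * 100
Step 3: Crimp% = 0.04 * 100 = 4.0%

4.0%


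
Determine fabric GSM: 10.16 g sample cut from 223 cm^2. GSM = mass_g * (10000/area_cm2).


Formula: GSM = mass_g / area_m2
Step 1: Convert area: 223 cm^2 = 223 / 10000 = 0.0223 m^2
Step 2: GSM = 10.16 g / 0.0223 m^2 = 455.6 g/m^2

455.6 g/m^2


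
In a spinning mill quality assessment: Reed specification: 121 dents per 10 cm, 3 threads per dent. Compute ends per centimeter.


Formula: EPC = (dents per 10 cm * ends per dent) / 10
Step 1: Total ends per 10 cm = 121 * 3 = 363
Step 2: EPC = 363 / 10 = 36.3 ends/cm

36.3 ends/cm


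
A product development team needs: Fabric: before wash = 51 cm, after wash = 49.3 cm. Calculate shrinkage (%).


Formula: Shrinkage% = ((L_before - L_after) / L_before) * 100
Step 1: Shrinkage = 51 - 49.3 = 1.7 cm
Step 2: Shrinkage% = (1.7 / 51) * 100
Step 3: Shrinkage% = 0.033333 * 100 = 3.3333% ≈ 3.3%

3.3%


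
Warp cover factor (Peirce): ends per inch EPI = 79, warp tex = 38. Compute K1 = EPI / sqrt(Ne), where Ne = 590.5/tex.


Formula: K1 = EPI / sqrt(Ne), with Ne = 590.5 / tex_warp
Step 1: Ne = 590.5 / 38 = 15.539
Step 2: sqrt(Ne) = sqrt(15.539) = 3.942
Step 3: K1 = 79 / 3.942 = 20.0

20.0


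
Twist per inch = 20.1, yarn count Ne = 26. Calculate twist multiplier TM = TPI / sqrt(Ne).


Formula: TM = TPI / sqrt(Ne)
Step 1: sqrt(Ne) = sqrt(26) = 5.099
Step 2: TM = 20.1 / 5.099 = 3.94

3.94 TM


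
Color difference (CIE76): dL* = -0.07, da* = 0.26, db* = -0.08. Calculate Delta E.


Formula: Delta E = sqrt(dL*^2 + da*^2 + db*^2)
Step 1: dL*^2 = (-0.07)^2 = 0.0049
Step 2: da*^2 = 0.26^2 = 0.0676
Step 3: db*^2 = (-0.08)^2 = 0.0064
Step 4: Sum = 0.0049 + 0.0676 + 0.0064 = 0.0789
Step 5: Delta E = sqrt(0.0789) = 0.28

0.28 Delta E


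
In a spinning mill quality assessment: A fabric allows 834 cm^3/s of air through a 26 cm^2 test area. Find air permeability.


Formula: Air Permeability = Airflow / Test Area
AP = 834 cm^3/s / 26 cm^2
AP = 32.1 cm^3/s/cm^2

32.1 cm^3/s/cm^2


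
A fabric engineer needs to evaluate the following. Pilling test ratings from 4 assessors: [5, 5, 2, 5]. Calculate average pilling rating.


Formula: Mean = sum / count
Sum = 5 + 5 + 2 + 5 = 17
Mean = 17 / 4 = 4.3

4.3


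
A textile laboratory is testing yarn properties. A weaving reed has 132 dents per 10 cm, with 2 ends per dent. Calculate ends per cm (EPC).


Formula: EPC = (dents per 10 cm * ends per dent) / 10
Step 1: Total ends per 10 cm = 132 * 2 = 264
Step 2: EPC = 264 / 10 = 26.4 ends/cm

26.4 ends/cm


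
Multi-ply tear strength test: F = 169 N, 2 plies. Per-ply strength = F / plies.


Formula: Per-ply strength = Total force / Number of plies
Per-ply = 169 N / 2
Per-ply = 84.5 N

84.5 N


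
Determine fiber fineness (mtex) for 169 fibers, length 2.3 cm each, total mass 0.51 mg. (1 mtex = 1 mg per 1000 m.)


Formula: fineness (mtex) = mass (mg) / total length (km) = (mass_mg / total_length_m) * 1000
Step 1: Convert fiber length: 2.3 cm = 0.023 m
Step 2: Total fiber length = 169 * 0.023 = 3.887 m
Step 3: Linear density = 0.51 mg / 3.887 m = 0.1312 mg/m
Step 4: fineness = 0.1312 * 1000 = 131.2 mtex

131.2 mtex


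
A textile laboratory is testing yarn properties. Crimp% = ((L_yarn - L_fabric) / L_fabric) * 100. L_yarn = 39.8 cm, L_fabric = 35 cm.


Formula: Crimp% = ((L_yarn - L_fabric) / L_fabric) * 100
Step 1: Extension = 39.8 - 35 = 4.8 cm
Step 2: Crimp% = (4.8 / 35) * 100
Step 3: Crimp% = 0.137143 * 100 = 13.7143% ≈ 13.7%

13.7%


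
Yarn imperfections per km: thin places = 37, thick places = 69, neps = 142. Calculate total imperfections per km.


Formula: Total = thin places + thick places + neps
Total = 37 + 69 + 142
Total = 248 imperfections/km

248 imperfections/km


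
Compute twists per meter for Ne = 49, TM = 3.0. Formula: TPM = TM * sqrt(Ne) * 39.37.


Formula: TPM = TM * sqrt(Ne) * 39.37
Step 1: sqrt(Ne) = sqrt(49) = 7
Step 2: TM * sqrt(Ne) = 3.0 * 7 = 21
Step 3: TPM = 21 * 39.37 = 827 twists/m

827 twists/m


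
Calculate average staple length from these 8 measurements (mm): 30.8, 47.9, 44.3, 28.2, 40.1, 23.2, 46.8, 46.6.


Formula: Mean = sum of lengths / count
Sum = 30.8 + 47.9 + 44.3 + 28.2 + 40.1 + 23.2 + 46.8 + 46.6
Sum = 307.9 mm
Mean = 307.9 / 8 = 38.49 mm

38.49 mm


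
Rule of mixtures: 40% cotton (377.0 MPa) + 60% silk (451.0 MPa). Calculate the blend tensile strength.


Formula: Blend property = (fraction_A * property_A) + (fraction_B * property_B)
Step 1: Contribution A = 40/100 * 377.0 MPa = 150.8 MPa
Step 2: Contribution B = 60/100 * 451.0 MPa = 270.6 MPa
Step 3: Blend tensile strength = 150.8 + 270.6 = 421.4 MPa

421.4 MPa


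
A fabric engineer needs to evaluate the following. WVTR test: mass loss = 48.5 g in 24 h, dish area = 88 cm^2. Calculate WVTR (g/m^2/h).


Formula: WVTR = mass_loss / (area * time)
Step 1: Convert area: 88 cm^2 = 0.0088 m^2
Step 2: WVTR = 48.5 g / (0.0088 m^2 * 24 h)
Step 3: WVTR = 48.5 / 0.2112 = 229.6 g/m^2/h

229.6 g/m^2/h


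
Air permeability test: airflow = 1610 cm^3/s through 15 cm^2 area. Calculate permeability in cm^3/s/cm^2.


Formula: Air Permeability = Airflow / Test Area
AP = 1610 cm^3/s / 15 cm^2
AP = 107.3 cm^3/s/cm^2

107.3 cm^3/s/cm^2


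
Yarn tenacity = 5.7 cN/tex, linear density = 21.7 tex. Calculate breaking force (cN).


Formula: Breaking force = Tenacity * Linear density
F = 5.7 cN/tex * 21.7 tex
F = 123.69 cN

123.69 cN


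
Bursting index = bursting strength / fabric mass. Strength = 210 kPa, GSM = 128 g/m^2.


Formula: Bursting Index = Bursting Strength / Fabric GSM
BI = 210 kPa / 128 g/m^2
BI = 1.641 kPa/(g/m^2)

1.641 kPa/(g/m^2)


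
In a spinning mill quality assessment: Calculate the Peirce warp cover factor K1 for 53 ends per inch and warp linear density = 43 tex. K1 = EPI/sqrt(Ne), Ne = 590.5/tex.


Formula: K1 = EPI / sqrt(Ne), with Ne = 590.5 / tex_warp
Step 1: Ne = 590.5 / 43 = 13.733
Step 2: sqrt(Ne) = sqrt(13.733) = 3.7058
Step 3: K1 = 53 / 3.7058 = 14.3

14.3


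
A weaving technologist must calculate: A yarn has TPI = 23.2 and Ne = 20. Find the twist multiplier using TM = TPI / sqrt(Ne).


Formula: TM = TPI / sqrt(Ne)
Step 1: sqrt(Ne) = sqrt(20) = 4.4721
Step 2: TM = 23.2 / 4.4721 = 5.19

5.19 TM


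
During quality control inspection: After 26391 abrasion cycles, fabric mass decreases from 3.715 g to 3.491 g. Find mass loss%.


Formula: Mass loss% = ((m_before - m_after) / m_before) * 100
Step 1: Mass loss = 3.715 - 3.491 = 0.224 g
Step 2: Ratio = 0.224 / 3.715 = 0.0602961
Step 3: Mass loss% = 0.0602961 * 100 = 6.02961% ≈ 6.03%

6.03%


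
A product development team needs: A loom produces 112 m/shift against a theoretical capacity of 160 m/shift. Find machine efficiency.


Formula: Efficiency% = (Actual output / Theoretical output) * 100
Efficiency% = (112 / 160) * 100
Efficiency% = 0.7 * 100 = 70.0%

70.0%


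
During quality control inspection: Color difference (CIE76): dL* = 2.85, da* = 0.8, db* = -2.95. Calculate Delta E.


Formula: Delta E = sqrt(dL*^2 + da*^2 + db*^2)
Step 1: dL*^2 = 2.85^2 = 8.1225
Step 2: da*^2 = 0.8^2 = 0.64
Step 3: db*^2 = (-2.95)^2 = 8.7025
Step 4: Sum = 8.1225 + 0.64 + 8.7025 = 17.465
Step 5: Delta E = sqrt(17.465) = 4.18

4.18 Delta E


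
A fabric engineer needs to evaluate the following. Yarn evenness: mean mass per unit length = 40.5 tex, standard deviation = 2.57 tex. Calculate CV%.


Formula: CV% = (standard deviation / mean) * 100
Step 1: Ratio = 2.57 / 40.5 = 0.063457
Step 2: CV% = 0.063457 * 100 = 6.3457% ≈ 6.3%

6.3%


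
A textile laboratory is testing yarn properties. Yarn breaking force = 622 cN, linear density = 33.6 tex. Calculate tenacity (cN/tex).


Formula: Tenacity = Breaking force / Linear density
Tenacity = 622 cN / 33.6 tex
Tenacity = 18.51 cN/tex

18.51 cN/tex


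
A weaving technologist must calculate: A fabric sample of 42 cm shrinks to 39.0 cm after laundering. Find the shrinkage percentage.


Formula: Shrinkage% = ((L_before - L_after) / L_before) * 100
Step 1: Shrinkage = 42 - 39.0 = 3.0 cm
Step 2: Shrinkage% = (3.0 / 42) * 100
Step 3: Shrinkage% = 0.071429 * 100 = 7.1429% ≈ 7.1%

7.1%


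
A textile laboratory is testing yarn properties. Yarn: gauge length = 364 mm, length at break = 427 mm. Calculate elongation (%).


Formula: Elongation (%) = ((L_break - L0) / L0) * 100
Step 1: Extension = 427 - 364 = 63 mm
Step 2: Elongation = (63 / 364) * 100
Step 3: Elongation = 0.173077 * 100 = 17.3077% ≈ 17.3%

17.3%


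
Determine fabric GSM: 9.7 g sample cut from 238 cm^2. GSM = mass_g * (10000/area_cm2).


Formula: GSM = mass_g / area_m2
Step 1: Convert area: 238 cm^2 = 238 / 10000 = 0.0238 m^2
Step 2: GSM = 9.7 g / 0.0238 m^2 = 407.6 g/m^2

407.6 g/m^2


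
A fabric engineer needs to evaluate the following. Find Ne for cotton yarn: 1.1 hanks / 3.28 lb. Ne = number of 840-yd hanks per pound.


Formula: Ne = hanks / mass_lb
Substituting: Ne = 1.1 / 3.28
Ne = 0.3

0.3 Ne


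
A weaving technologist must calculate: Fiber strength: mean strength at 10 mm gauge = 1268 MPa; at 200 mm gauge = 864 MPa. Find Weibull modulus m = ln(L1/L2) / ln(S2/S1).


Formula: m = ln(L1/L2) / ln(S2/S1)
Step 1: ln(L1/L2) = ln(10/200) = -2.99573
Step 2: S2/S1 = 864/1268 = 0.68139
Step 3: ln(S2/S1) = ln(0.68139) = -0.38362
Step 4: m = -2.99573 / -0.38362 = 7.81

7.81 (Weibull m)


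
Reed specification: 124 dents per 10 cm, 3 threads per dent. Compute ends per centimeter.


Formula: EPC = (dents per 10 cm * ends per dent) / 10
Step 1: Total ends per 10 cm = 124 * 3 = 372
Step 2: EPC = 372 / 10 = 37.2 ends/cm

37.2 ends/cm


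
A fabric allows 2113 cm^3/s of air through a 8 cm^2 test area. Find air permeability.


Formula: Air Permeability = Airflow / Test Area
AP = 2113 cm^3/s / 8 cm^2
AP = 264.1 cm^3/s/cm^2

264.1 cm^3/s/cm^2


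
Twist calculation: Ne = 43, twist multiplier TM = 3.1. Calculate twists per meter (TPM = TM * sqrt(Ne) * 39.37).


Formula: TPM = TM * sqrt(Ne) * 39.37
Step 1: sqrt(Ne) = sqrt(43) = 6.5574
Step 2: TM * sqrt(Ne) = 3.1 * 6.5574 = 20.3279
Step 3: TPM = 20.3279 * 39.37 = 800 twists/m

800 twists/m


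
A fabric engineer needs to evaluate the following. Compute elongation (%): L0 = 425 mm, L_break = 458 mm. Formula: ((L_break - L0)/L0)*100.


Formula: Elongation (%) = ((L_break - L0) / L0) * 100
Step 1: Extension = 458 - 425 = 33 mm
Step 2: Elongation = (33 / 425) * 100
Step 3: Elongation = 0.077647 * 100 = 7.7647% ≈ 7.8%

7.8%


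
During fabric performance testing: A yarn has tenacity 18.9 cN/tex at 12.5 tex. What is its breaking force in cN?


Formula: Breaking force = Tenacity * Linear density
F = 18.9 cN/tex * 12.5 tex
F = 236.25 cN

236.25 cN


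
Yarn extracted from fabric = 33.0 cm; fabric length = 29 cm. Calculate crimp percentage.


Formula: Crimp% = ((L_yarn - L_fabric) / L_fabric) * 100
Step 1: Extension = 33.0 - 29 = 4.0 cm
Step 2: Crimp% = (4.0 / 29) * 100
Step 3: Crimp% = 0.137931 * 100 = 13.7931% ≈ 13.8%

13.8%


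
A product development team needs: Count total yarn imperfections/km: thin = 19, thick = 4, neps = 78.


Formula: Total = thin places + thick places + neps
Total = 19 + 4 + 78
Total = 101 imperfections/km

101 imperfections/km


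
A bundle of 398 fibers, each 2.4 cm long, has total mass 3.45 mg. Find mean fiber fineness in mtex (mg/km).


Formula: fineness (mtex) = mass (mg) / total length (km) = (mass_mg / total_length_m) * 1000
Step 1: Convert fiber length: 2.4 cm = 0.024 m
Step 2: Total fiber length = 398 * 0.024 = 9.552 m
Step 3: Linear density = 3.45 mg / 9.552 m = 0.3612 mg/m
Step 4: fineness = 0.3612 * 1000 = 361.2 mtex

361.2 mtex


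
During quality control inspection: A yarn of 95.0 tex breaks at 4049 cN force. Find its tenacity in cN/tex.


Formula: Tenacity = Breaking force / Linear density
Tenacity = 4049 cN / 95.0 tex
Tenacity = 42.62 cN/tex

42.62 cN/tex


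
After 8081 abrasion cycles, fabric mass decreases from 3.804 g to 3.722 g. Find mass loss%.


Formula: Mass loss% = ((m_before - m_after) / m_before) * 100
Step 1: Mass loss = 3.804 - 3.722 = 0.082 g
Step 2: Ratio = 0.082 / 3.804 = 0.0215563
Step 3: Mass loss% = 0.0215563 * 100 = 2.15563% ≈ 2.16%

2.16%


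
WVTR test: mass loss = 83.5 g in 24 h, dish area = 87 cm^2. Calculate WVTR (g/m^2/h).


Formula: WVTR = mass_loss / (area * time)
Step 1: Convert area: 87 cm^2 = 0.0087 m^2
Step 2: WVTR = 83.5 g / (0.0087 m^2 * 24 h)
Step 3: WVTR = 83.5 / 0.2088 = 399.9 g/m^2/h

399.9 g/m^2/h


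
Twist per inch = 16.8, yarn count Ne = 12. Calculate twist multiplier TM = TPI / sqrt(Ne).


Formula: TM = TPI / sqrt(Ne)
Step 1: sqrt(Ne) = sqrt(12) = 3.4641
Step 2: TM = 16.8 / 3.4641 = 4.85

4.85 TM


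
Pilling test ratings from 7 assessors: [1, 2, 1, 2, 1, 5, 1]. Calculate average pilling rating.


Formula: Mean = sum / count
Sum = 1 + 2 + 1 + 2 + 1 + 5 + 1 = 13
Mean = 13 / 7 = 1.9

1.9


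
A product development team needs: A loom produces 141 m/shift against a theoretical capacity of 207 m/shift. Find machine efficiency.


Formula: Efficiency% = (Actual output / Theoretical output) * 100
Efficiency% = (141 / 207) * 100
Efficiency% = 0.681159 * 100 = 68.1159% ≈ 68.1%

68.1%


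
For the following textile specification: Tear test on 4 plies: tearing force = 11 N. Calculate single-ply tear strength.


Formula: Per-ply strength = Total force / Number of plies
Per-ply = 11 N / 4
Per-ply = 2.75 N

2.75 N


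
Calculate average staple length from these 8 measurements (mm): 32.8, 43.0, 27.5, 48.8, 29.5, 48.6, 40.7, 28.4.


Formula: Mean = sum of lengths / count
Sum = 32.8 + 43.0 + 27.5 + 48.8 + 29.5 + 48.6 + 40.7 + 28.4
Sum = 299.3 mm
Mean = 299.3 / 8 = 37.41 mm

37.41 mm


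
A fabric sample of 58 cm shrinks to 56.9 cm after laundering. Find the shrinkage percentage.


Formula: Shrinkage% = ((L_before - L_after) / L_before) * 100
Step 1: Shrinkage = 58 - 56.9 = 1.1 cm
Step 2: Shrinkage% = (1.1 / 58) * 100
Step 3: Shrinkage% = 0.018966 * 100 = 1.8966% ≈ 1.9%

1.9%


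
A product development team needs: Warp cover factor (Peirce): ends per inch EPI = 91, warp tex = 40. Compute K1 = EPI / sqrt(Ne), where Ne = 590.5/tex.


Formula: K1 = EPI / sqrt(Ne), with Ne = 590.5 / tex_warp
Step 1: Ne = 590.5 / 40 = 14.763
Step 2: sqrt(Ne) = sqrt(14.763) = 3.8423
Step 3: K1 = 91 / 3.8423 = 23.7

23.7


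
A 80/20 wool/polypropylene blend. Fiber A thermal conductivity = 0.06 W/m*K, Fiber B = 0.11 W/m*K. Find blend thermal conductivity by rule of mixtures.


Formula: Blend property = (fraction_A * property_A) + (fraction_B * property_B)
Step 1: Contribution A = 80/100 * 0.06 W/m*K = 0.048 W/m*K
Step 2: Contribution B = 20/100 * 0.11 W/m*K = 0.022 W/m*K
Step 3: Blend thermal conductivity = 0.048 + 0.022 = 0.07 W/m*K

0.07 W/m*K


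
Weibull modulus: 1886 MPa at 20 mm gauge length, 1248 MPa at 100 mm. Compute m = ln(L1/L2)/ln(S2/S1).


Formula: m = ln(L1/L2) / ln(S2/S1)
Step 1: ln(L1/L2) = ln(20/100) = -1.60944
Step 2: S2/S1 = 1248/1886 = 0.66172
Step 3: ln(S2/S1) = ln(0.66172) = -0.41291
Step 4: m = -1.60944 / -0.41291 = 3.90

3.90 (Weibull m)


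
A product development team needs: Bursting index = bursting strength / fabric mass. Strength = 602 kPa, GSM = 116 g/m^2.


Formula: Bursting Index = Bursting Strength / Fabric GSM
BI = 602 kPa / 116 g/m^2
BI = 5.190 kPa/(g/m^2)

5.190 kPa/(g/m^2)


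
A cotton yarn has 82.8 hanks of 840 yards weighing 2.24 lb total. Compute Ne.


Formula: Ne = hanks / mass_lb
Substituting: Ne = 82.8 / 2.24
Ne = 37.0

37.0 Ne


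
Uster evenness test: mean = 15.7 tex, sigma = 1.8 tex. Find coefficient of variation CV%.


Formula: CV% = (standard deviation / mean) * 100
Step 1: Ratio = 1.8 / 15.7 = 0.11465
Step 2: CV% = 0.11465 * 100 = 11.465% ≈ 11.5%

11.5%


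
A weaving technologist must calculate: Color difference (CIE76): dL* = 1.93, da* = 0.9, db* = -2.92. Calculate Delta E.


Formula: Delta E = sqrt(dL*^2 + da*^2 + db*^2)
Step 1: dL*^2 = 1.93^2 = 3.7249
Step 2: da*^2 = 0.9^2 = 0.81
Step 3: db*^2 = (-2.92)^2 = 8.5264
Step 4: Sum = 3.7249 + 0.81 + 8.5264 = 13.0613
Step 5: Delta E = sqrt(13.0613) = 3.61

3.61 Delta E


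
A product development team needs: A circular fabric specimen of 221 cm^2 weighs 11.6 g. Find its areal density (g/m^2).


Formula: GSM = mass_g / area_m2
Step 1: Convert area: 221 cm^2 = 221 / 10000 = 0.0221 m^2
Step 2: GSM = 11.6 g / 0.0221 m^2 = 524.9 g/m^2

524.9 g/m^2


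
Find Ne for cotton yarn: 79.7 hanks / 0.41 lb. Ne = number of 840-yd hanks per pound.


Formula: Ne = hanks / mass_lb
Substituting: Ne = 79.7 / 0.41
Ne = 194.4

194.4 Ne


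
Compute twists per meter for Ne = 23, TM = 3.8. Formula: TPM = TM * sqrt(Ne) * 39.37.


Formula: TPM = TM * sqrt(Ne) * 39.37
Step 1: sqrt(Ne) = sqrt(23) = 4.7958
Step 2: TM * sqrt(Ne) = 3.8 * 4.7958 = 18.224
Step 3: TPM = 18.224 * 39.37 = 717 twists/m

717 twists/m


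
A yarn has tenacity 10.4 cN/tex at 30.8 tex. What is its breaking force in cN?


Formula: Breaking force = Tenacity * Linear density
F = 10.4 cN/tex * 30.8 tex
F = 320.32 cN

320.32 cN


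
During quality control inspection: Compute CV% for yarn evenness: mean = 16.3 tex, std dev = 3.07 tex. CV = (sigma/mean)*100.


Formula: CV% = (standard deviation / mean) * 100
Step 1: Ratio = 3.07 / 16.3 = 0.188344
Step 2: CV% = 0.188344 * 100 = 18.8344% ≈ 18.8%

18.8%


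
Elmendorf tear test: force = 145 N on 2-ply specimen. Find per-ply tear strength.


Formula: Per-ply strength = Total force / Number of plies
Per-ply = 145 N / 2
Per-ply = 72.5 N

72.5 N


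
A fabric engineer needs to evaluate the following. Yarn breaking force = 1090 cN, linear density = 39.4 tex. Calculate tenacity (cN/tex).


Formula: Tenacity = Breaking force / Linear density
Tenacity = 1090 cN / 39.4 tex
Tenacity = 27.66 cN/tex

27.66 cN/tex


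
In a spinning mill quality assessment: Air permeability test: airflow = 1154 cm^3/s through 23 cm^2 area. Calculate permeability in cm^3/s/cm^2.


Formula: Air Permeability = Airflow / Test Area
AP = 1154 cm^3/s / 23 cm^2
AP = 50.2 cm^3/s/cm^2

50.2 cm^3/s/cm^2


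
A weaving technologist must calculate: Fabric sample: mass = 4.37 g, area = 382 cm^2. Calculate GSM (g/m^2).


Formula: GSM = mass_g / area_m2
Step 1: Convert area: 382 cm^2 = 382 / 10000 = 0.0382 m^2
Step 2: GSM = 4.37 g / 0.0382 m^2 = 114.4 g/m^2

114.4 g/m^2


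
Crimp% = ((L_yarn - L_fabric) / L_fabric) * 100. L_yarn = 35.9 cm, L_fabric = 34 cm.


Formula: Crimp% = ((L_yarn - L_fabric) / L_fabric) * 100
Step 1: Extension = 35.9 - 34 = 1.9 cm
Step 2: Crimp% = (1.9 / 34) * 100
Step 3: Crimp% = 0.055882 * 100 = 5.5882% ≈ 5.6%

5.6%


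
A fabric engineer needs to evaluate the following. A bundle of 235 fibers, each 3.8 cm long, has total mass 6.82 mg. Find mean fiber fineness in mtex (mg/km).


Formula: fineness (mtex) = mass (mg) / total length (km) = (mass_mg / total_length_m) * 1000
Step 1: Convert fiber length: 3.8 cm = 0.038 m
Step 2: Total fiber length = 235 * 0.038 = 8.93 m
Step 3: Linear density = 6.82 mg / 8.93 m = 0.7637 mg/m
Step 4: fineness = 0.7637 * 1000 = 763.7 mtex

763.7 mtex


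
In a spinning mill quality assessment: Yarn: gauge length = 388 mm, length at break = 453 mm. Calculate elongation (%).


Formula: Elongation (%) = ((L_break - L0) / L0) * 100
Step 1: Extension = 453 - 388 = 65 mm
Step 2: Elongation = (65 / 388) * 100
Step 3: Elongation = 0.167526 * 100 = 16.7526% ≈ 16.8%

16.8%


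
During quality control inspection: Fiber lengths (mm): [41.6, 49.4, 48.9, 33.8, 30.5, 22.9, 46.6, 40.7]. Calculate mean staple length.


Formula: Mean = sum of lengths / count
Sum = 41.6 + 49.4 + 48.9 + 33.8 + 30.5 + 22.9 + 46.6 + 40.7
Sum = 314.4 mm
Mean = 314.4 / 8 = 39.30 mm

39.30 mm


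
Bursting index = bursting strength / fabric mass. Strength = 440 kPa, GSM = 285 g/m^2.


Formula: Bursting Index = Bursting Strength / Fabric GSM
BI = 440 kPa / 285 g/m^2
BI = 1.544 kPa/(g/m^2)

1.544 kPa/(g/m^2)


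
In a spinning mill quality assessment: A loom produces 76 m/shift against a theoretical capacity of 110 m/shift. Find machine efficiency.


Formula: Efficiency% = (Actual output / Theoretical output) * 100
Efficiency% = (76 / 110) * 100
Efficiency% = 0.690909 * 100 = 69.0909% ≈ 69.1%

69.1%


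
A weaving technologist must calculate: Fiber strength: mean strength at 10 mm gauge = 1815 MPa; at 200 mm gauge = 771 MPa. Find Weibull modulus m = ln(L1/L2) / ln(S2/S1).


Formula: m = ln(L1/L2) / ln(S2/S1)
Step 1: ln(L1/L2) = ln(10/200) = -2.99573
Step 2: S2/S1 = 771/1815 = 0.42479
Step 3: ln(S2/S1) = ln(0.42479) = -0.85616
Step 4: m = -2.99573 / -0.85616 = 3.50

3.50 (Weibull m)


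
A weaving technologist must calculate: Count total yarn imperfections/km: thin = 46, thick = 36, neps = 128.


Formula: Total = thin places + thick places + neps
Total = 46 + 36 + 128
Total = 210 imperfections/km

210 imperfections/km


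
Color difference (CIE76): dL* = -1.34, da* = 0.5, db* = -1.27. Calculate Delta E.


Formula: Delta E = sqrt(dL*^2 + da*^2 + db*^2)
Step 1: dL*^2 = (-1.34)^2 = 1.7956
Step 2: da*^2 = 0.5^2 = 0.25
Step 3: db*^2 = (-1.27)^2 = 1.6129
Step 4: Sum = 1.7956 + 0.25 + 1.6129 = 3.6585
Step 5: Delta E = sqrt(3.6585) = 1.91

1.91 Delta E


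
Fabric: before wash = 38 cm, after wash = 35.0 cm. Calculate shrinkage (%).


Formula: Shrinkage% = ((L_before - L_after) / L_before) * 100
Step 1: Shrinkage = 38 - 35.0 = 3.0 cm
Step 2: Shrinkage% = (3.0 / 38) * 100
Step 3: Shrinkage% = 0.078947 * 100 = 7.8947% ≈ 7.9%

7.9%


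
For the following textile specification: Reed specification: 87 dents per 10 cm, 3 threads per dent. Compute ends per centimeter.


Formula: EPC = (dents per 10 cm * ends per dent) / 10
Step 1: Total ends per 10 cm = 87 * 3 = 261
Step 2: EPC = 261 / 10 = 26.1 ends/cm

26.1 ends/cm


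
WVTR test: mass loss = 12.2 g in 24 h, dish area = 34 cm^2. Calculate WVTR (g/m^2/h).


Formula: WVTR = mass_loss / (area * time)
Step 1: Convert area: 34 cm^2 = 0.0034 m^2
Step 2: WVTR = 12.2 g / (0.0034 m^2 * 24 h)
Step 3: WVTR = 12.2 / 0.0816 = 149.5 g/m^2/h

149.5 g/m^2/h


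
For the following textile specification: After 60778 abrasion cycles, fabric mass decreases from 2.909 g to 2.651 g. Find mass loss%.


Formula: Mass loss% = ((m_before - m_after) / m_before) * 100
Step 1: Mass loss = 2.909 - 2.651 = 0.258 g
Step 2: Ratio = 0.258 / 2.909 = 0.0886903
Step 3: Mass loss% = 0.0886903 * 100 = 8.86903% ≈ 8.87%

8.87%


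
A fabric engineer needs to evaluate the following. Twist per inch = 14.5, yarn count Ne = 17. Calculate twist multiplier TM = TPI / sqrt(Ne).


Formula: TM = TPI / sqrt(Ne)
Step 1: sqrt(Ne) = sqrt(17) = 4.1231
Step 2: TM = 14.5 / 4.1231 = 3.52

3.52 TM


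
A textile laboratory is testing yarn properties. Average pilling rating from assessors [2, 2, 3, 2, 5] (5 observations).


Formula: Mean = sum / count
Sum = 2 + 2 + 3 + 2 + 5 = 14
Mean = 14 / 5 = 2.8

2.8


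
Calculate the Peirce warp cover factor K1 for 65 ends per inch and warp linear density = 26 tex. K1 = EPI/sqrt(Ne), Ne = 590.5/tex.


Formula: K1 = EPI / sqrt(Ne), with Ne = 590.5 / tex_warp
Step 1: Ne = 590.5 / 26 = 22.712
Step 2: sqrt(Ne) = sqrt(22.712) = 4.7657
Step 3: K1 = 65 / 4.7657 = 13.6

13.6


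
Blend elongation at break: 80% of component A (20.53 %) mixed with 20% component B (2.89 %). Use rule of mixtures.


Formula: Blend property = (fraction_A * property_A) + (fraction_B * property_B)
Step 1: Contribution A = 80/100 * 20.53 % = 16.424 %
Step 2: Contribution B = 20/100 * 2.89 % = 0.578 %
Step 3: Blend elongation at break = 16.424 + 0.578 = 17.002 %

17.002 %


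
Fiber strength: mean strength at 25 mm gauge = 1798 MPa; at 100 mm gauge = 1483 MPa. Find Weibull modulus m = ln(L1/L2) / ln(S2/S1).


Formula: m = ln(L1/L2) / ln(S2/S1)
Step 1: ln(L1/L2) = ln(25/100) = -1.38629
Step 2: S2/S1 = 1483/1798 = 0.82481
Step 3: ln(S2/S1) = ln(0.82481) = -0.19260
Step 4: m = -1.38629 / -0.19260 = 7.20

7.20 (Weibull m)


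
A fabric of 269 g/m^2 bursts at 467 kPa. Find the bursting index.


Formula: Bursting Index = Bursting Strength / Fabric GSM
BI = 467 kPa / 269 g/m^2
BI = 1.736 kPa/(g/m^2)

1.736 kPa/(g/m^2)


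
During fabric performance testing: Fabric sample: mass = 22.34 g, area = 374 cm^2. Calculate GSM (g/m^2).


Formula: GSM = mass_g / area_m2
Step 1: Convert area: 374 cm^2 = 374 / 10000 = 0.0374 m^2
Step 2: GSM = 22.34 g / 0.0374 m^2 = 597.3 g/m^2

597.3 g/m^2


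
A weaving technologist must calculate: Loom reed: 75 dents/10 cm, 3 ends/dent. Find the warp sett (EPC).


Formula: EPC = (dents per 10 cm * ends per dent) / 10
Step 1: Total ends per 10 cm = 75 * 3 = 225
Step 2: EPC = 225 / 10 = 22.5 ends/cm

22.5 ends/cm


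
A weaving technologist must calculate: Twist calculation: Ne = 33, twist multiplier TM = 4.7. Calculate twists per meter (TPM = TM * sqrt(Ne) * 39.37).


Formula: TPM = TM * sqrt(Ne) * 39.37
Step 1: sqrt(Ne) = sqrt(33) = 5.7446
Step 2: TM * sqrt(Ne) = 4.7 * 5.7446 = 26.9996
Step 3: TPM = 26.9996 * 39.37 = 1063 twists/m

1063 twists/m


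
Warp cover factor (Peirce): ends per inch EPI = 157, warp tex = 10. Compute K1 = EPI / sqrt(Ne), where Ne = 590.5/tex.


Formula: K1 = EPI / sqrt(Ne), with Ne = 590.5 / tex_warp
Step 1: Ne = 590.5 / 10 = 59.05
Step 2: sqrt(Ne) = sqrt(59.05) = 7.6844
Step 3: K1 = 157 / 7.6844 = 20.4

20.4


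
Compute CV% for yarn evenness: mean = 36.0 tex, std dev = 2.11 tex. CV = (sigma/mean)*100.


Formula: CV% = (standard deviation / mean) * 100
Step 1: Ratio = 2.11 / 36.0 = 0.058611
Step 2: CV% = 0.058611 * 100 = 5.8611% ≈ 5.9%

5.9%


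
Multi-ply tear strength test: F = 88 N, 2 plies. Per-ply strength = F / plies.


Formula: Per-ply strength = Total force / Number of plies
Per-ply = 88 N / 2
Per-ply = 44 N

44 N


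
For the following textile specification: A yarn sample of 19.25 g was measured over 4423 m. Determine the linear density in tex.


Formula: Tex = (mass_g / length_m) * 1000
Substituting: Tex = (19.25 / 4423) * 1000
Intermediate: 19.25 / 4423 = 0.00435225 g/m
Tex = 0.00435225 * 1000 = 4.35 tex

4.35 tex


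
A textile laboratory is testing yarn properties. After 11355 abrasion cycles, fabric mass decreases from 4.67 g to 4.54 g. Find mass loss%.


Formula: Mass loss% = ((m_before - m_after) / m_before) * 100
Step 1: Mass loss = 4.67 - 4.54 = 0.13 g
Step 2: Ratio = 0.13 / 4.67 = 0.0278373
Step 3: Mass loss% = 0.0278373 * 100 = 2.78373% ≈ 2.78%

2.78%


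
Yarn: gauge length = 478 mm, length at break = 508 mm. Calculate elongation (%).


Formula: Elongation (%) = ((L_break - L0) / L0) * 100
Step 1: Extension = 508 - 478 = 30 mm
Step 2: Elongation = (30 / 478) * 100
Step 3: Elongation = 0.062762 * 100 = 6.2762% ≈ 6.3%

6.3%


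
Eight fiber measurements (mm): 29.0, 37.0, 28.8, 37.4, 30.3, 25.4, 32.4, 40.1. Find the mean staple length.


Formula: Mean = sum of lengths / count
Sum = 29.0 + 37.0 + 28.8 + 37.4 + 30.3 + 25.4 + 32.4 + 40.1
Sum = 260.4 mm
Mean = 260.4 / 8 = 32.55 mm

32.55 mm


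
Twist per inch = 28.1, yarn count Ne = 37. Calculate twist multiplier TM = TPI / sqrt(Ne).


Formula: TM = TPI / sqrt(Ne)
Step 1: sqrt(Ne) = sqrt(37) = 6.0828
Step 2: TM = 28.1 / 6.0828 = 4.62

4.62 TM


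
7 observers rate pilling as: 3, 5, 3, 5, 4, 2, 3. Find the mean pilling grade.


Formula: Mean = sum / count
Sum = 3 + 5 + 3 + 5 + 4 + 2 + 3 = 25
Mean = 25 / 7 = 3.6

3.6


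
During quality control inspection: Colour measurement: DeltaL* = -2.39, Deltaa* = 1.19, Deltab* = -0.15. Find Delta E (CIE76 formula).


Formula: Delta E = sqrt(dL*^2 + da*^2 + db*^2)
Step 1: dL*^2 = (-2.39)^2 = 5.7121
Step 2: da*^2 = 1.19^2 = 1.4161
Step 3: db*^2 = (-0.15)^2 = 0.0225
Step 4: Sum = 5.7121 + 1.4161 + 0.0225 = 7.1507
Step 5: Delta E = sqrt(7.1507) = 2.67

2.67 Delta E


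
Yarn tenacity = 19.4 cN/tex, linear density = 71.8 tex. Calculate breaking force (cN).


Formula: Breaking force = Tenacity * Linear density
F = 19.4 cN/tex * 71.8 tex
F = 1392.92 cN

1392.92 cN


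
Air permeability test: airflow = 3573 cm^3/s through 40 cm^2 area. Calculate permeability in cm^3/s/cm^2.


Formula: Air Permeability = Airflow / Test Area
AP = 3573 cm^3/s / 40 cm^2
AP = 89.3 cm^3/s/cm^2

89.3 cm^3/s/cm^2


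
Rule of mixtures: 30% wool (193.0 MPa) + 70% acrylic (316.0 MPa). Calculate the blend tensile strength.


Formula: Blend property = (fraction_A * property_A) + (fraction_B * property_B)
Step 1: Contribution A = 30/100 * 193.0 MPa = 57.9 MPa
Step 2: Contribution B = 70/100 * 316.0 MPa = 221.2 MPa
Step 3: Blend tensile strength = 57.9 + 221.2 = 279.1 MPa

279.1 MPa


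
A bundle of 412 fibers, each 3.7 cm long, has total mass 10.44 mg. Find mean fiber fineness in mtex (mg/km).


Formula: fineness (mtex) = mass (mg) / total length (km) = (mass_mg / total_length_m) * 1000
Step 1: Convert fiber length: 3.7 cm = 0.037 m
Step 2: Total fiber length = 412 * 0.037 = 15.244 m
Step 3: Linear density = 10.44 mg / 15.244 m = 0.6849 mg/m
Step 4: fineness = 0.6849 * 1000 = 684.9 mtex

684.9 mtex


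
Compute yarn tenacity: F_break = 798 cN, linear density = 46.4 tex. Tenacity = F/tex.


Formula: Tenacity = Breaking force / Linear density
Tenacity = 798 cN / 46.4 tex
Tenacity = 17.20 cN/tex

17.20 cN/tex


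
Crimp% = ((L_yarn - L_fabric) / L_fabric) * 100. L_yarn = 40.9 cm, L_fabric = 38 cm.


Formula: Crimp% = ((L_yarn - L_fabric) / L_fabric) * 100
Step 1: Extension = 40.9 - 38 = 2.9 cm
Step 2: Crimp% = (2.9 / 38) * 100
Step 3: Crimp% = 0.076316 * 100 = 7.6316% ≈ 7.6%

7.6%


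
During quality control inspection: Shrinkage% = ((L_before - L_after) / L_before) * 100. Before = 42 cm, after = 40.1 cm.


Formula: Shrinkage% = ((L_before - L_after) / L_before) * 100
Step 1: Shrinkage = 42 - 40.1 = 1.9 cm
Step 2: Shrinkage% = (1.9 / 42) * 100
Step 3: Shrinkage% = 0.045238 * 100 = 4.5238% ≈ 4.5%

4.5%


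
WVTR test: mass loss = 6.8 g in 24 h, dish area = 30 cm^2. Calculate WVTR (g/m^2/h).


Formula: WVTR = mass_loss / (area * time)
Step 1: Convert area: 30 cm^2 = 0.003 m^2
Step 2: WVTR = 6.8 g / (0.003 m^2 * 24 h)
Step 3: WVTR = 6.8 / 0.072 = 94.4 g/m^2/h

94.4 g/m^2/h


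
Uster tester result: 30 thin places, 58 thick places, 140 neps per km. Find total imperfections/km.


Formula: Total = thin places + thick places + neps
Total = 30 + 58 + 140
Total = 228 imperfections/km

228 imperfections/km


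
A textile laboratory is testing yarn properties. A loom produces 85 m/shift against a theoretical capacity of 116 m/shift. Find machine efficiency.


Formula: Efficiency% = (Actual output / Theoretical output) * 100
Efficiency% = (85 / 116) * 100
Efficiency% = 0.732759 * 100 = 73.2759% ≈ 73.3%

73.3%


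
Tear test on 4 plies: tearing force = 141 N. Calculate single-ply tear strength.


Formula: Per-ply strength = Total force / Number of plies
Per-ply = 141 N / 4
Per-ply = 35.25 N

35.25 N


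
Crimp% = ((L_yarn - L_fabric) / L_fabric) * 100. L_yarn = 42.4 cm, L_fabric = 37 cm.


Formula: Crimp% = ((L_yarn - L_fabric) / L_fabric) * 100
Step 1: Extension = 42.4 - 37 = 5.4 cm
Step 2: Crimp% = (5.4 / 37) * 100
Step 3: Crimp% = 0.145946 * 100 = 14.5946% ≈ 14.6%

14.6%


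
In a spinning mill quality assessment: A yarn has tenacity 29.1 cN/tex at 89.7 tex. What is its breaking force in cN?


Formula: Breaking force = Tenacity * Linear density
F = 29.1 cN/tex * 89.7 tex
F = 2610.27 cN

2610.27 cN


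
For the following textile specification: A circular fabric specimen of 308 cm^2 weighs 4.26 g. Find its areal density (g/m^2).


Formula: GSM = mass_g / area_m2
Step 1: Convert area: 308 cm^2 = 308 / 10000 = 0.0308 m^2
Step 2: GSM = 4.26 g / 0.0308 m^2 = 138.3 g/m^2

138.3 g/m^2


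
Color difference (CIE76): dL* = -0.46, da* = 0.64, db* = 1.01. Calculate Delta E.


Formula: Delta E = sqrt(dL*^2 + da*^2 + db*^2)
Step 1: dL*^2 = (-0.46)^2 = 0.2116
Step 2: da*^2 = 0.64^2 = 0.4096
Step 3: db*^2 = 1.01^2 = 1.0201
Step 4: Sum = 0.2116 + 0.4096 + 1.0201 = 1.6413
Step 5: Delta E = sqrt(1.6413) = 1.28

1.28 Delta E


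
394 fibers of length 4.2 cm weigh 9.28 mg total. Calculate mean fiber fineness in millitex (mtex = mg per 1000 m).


Formula: fineness (mtex) = mass (mg) / total length (km) = (mass_mg / total_length_m) * 1000
Step 1: Convert fiber length: 4.2 cm = 0.042 m
Step 2: Total fiber length = 394 * 0.042 = 16.548 m
Step 3: Linear density = 9.28 mg / 16.548 m = 0.5608 mg/m
Step 4: fineness = 0.5608 * 1000 = 560.8 mtex

560.8 mtex


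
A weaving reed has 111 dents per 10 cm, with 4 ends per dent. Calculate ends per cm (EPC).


Formula: EPC = (dents per 10 cm * ends per dent) / 10
Step 1: Total ends per 10 cm = 111 * 4 = 444
Step 2: EPC = 444 / 10 = 44.4 ends/cm

44.4 ends/cm


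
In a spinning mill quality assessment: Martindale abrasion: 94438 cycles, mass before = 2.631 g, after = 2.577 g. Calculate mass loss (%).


Formula: Mass loss% = ((m_before - m_after) / m_before) * 100
Step 1: Mass loss = 2.631 - 2.577 = 0.054 g
Step 2: Ratio = 0.054 / 2.631 = 0.0205245
Step 3: Mass loss% = 0.0205245 * 100 = 2.05245% ≈ 2.05%

2.05%


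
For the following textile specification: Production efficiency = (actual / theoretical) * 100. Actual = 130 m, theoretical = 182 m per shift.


Formula: Efficiency% = (Actual output / Theoretical output) * 100
Efficiency% = (130 / 182) * 100
Efficiency% = 0.714286 * 100 = 71.4286% ≈ 71.4%

71.4%


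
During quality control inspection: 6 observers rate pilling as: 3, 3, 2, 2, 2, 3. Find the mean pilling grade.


Formula: Mean = sum / count
Sum = 3 + 3 + 2 + 2 + 2 + 3 = 15
Mean = 15 / 6 = 2.5

2.5


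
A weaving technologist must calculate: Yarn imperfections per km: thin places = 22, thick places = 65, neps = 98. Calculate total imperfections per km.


Formula: Total = thin places + thick places + neps
Total = 22 + 65 + 98
Total = 185 imperfections/km

185 imperfections/km


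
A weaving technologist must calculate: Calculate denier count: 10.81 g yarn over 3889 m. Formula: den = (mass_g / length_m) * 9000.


Formula: den = (mass_g / length_m) * 9000
Substituting: den = (10.81 / 3889) * 9000
Intermediate: 10.81 / 3889 = 0.00277963 g/m
den = 0.00277963 * 9000 = 25.0 denier

25.0 denier


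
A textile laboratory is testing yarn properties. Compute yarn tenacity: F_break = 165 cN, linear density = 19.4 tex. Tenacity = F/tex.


Formula: Tenacity = Breaking force / Linear density
Tenacity = 165 cN / 19.4 tex
Tenacity = 8.51 cN/tex

8.51 cN/tex


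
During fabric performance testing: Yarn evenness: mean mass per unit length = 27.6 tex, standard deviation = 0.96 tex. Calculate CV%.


Formula: CV% = (standard deviation / mean) * 100
Step 1: Ratio = 0.96 / 27.6 = 0.034783
Step 2: CV% = 0.034783 * 100 = 3.4783% ≈ 3.5%

3.5%


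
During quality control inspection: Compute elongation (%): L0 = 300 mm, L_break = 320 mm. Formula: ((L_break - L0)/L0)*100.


Formula: Elongation (%) = ((L_break - L0) / L0) * 100
Step 1: Extension = 320 - 300 = 20 mm
Step 2: Elongation = (20 / 300) * 100
Step 3: Elongation = 0.066667 * 100 = 6.6667% ≈ 6.7%

6.7%


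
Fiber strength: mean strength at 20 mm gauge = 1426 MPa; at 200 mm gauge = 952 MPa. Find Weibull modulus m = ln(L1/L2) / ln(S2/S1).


Formula: m = ln(L1/L2) / ln(S2/S1)
Step 1: ln(L1/L2) = ln(20/200) = -2.30259
Step 2: S2/S1 = 952/1426 = 0.6676
Step 3: ln(S2/S1) = ln(0.6676) = -0.40407
Step 4: m = -2.30259 / -0.40407 = 5.70

5.70 (Weibull m)


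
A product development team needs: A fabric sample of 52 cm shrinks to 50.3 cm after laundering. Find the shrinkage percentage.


Formula: Shrinkage% = ((L_before - L_after) / L_before) * 100
Step 1: Shrinkage = 52 - 50.3 = 1.7 cm
Step 2: Shrinkage% = (1.7 / 52) * 100
Step 3: Shrinkage% = 0.032692 * 100 = 3.2692% ≈ 3.3%

3.3%


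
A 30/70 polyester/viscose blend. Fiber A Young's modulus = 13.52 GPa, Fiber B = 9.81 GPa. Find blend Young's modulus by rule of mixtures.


Formula: Blend property = (fraction_A * property_A) + (fraction_B * property_B)
Step 1: Contribution A = 30/100 * 13.52 GPa = 4.056 GPa
Step 2: Contribution B = 70/100 * 9.81 GPa = 6.867 GPa
Step 3: Blend Young's modulus = 4.056 + 6.867 = 10.923 GPa

10.923 GPa


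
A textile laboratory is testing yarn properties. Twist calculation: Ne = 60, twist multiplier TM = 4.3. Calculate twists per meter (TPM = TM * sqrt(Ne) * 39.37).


Formula: TPM = TM * sqrt(Ne) * 39.37
Step 1: sqrt(Ne) = sqrt(60) = 7.746
Step 2: TM * sqrt(Ne) = 4.3 * 7.746 = 33.3078
Step 3: TPM = 33.3078 * 39.37 = 1311 twists/m

1311 twists/m
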